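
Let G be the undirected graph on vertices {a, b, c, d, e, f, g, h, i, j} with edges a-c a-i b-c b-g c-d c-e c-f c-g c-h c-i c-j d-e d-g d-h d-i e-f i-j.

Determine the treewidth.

A width-2 tree decomposition is:
Bags: B1 = {c, i, j}  B2 = {c, d, i}  B3 = {c, d, e}  B4 = {c, d, g}  B5 = {c, d, h}  B6 = {b, c, g}  B7 = {c, e, f}  B8 = {a, c, i}
Tree: B1–B2, B2–B3, B2–B4, B2–B5, B4–B6, B3–B7, B1–B8
Each bag holds 3 vertices, so the decomposition has width 2, which upper-bounds the treewidth. On the other hand G contains the 3-clique {c, d, g}. A clique must lie in a single bag of any decomposition, so no decomposition can have width below 2. The upper and lower bounds meet at 2, so that is the treewidth.

2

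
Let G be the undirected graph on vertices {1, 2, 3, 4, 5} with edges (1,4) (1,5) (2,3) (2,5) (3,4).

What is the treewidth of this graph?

A width-2 tree decomposition is:
Bags: B1 = {2, 3, 5}  B2 = {1, 3, 5}  B3 = {1, 3, 4}
Tree: B1–B2, B2–B3
Each bag holds 3 vertices, so the decomposition has width 2, which upper-bounds the treewidth. For the lower bound, G contains the cycle 3–2–5–1–4–3, so G is not a forest; only forests have treewidth ≤ 1, hence tw(G) ≥ 2. Therefore the treewidth is 2.

2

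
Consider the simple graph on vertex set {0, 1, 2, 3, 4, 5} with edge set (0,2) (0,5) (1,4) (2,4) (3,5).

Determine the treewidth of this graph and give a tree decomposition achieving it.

Treewidth 1.
Bags: B1 = {3, 5}  B2 = {0, 5}  B3 = {0, 2}  B4 = {2, 4}  B5 = {1, 4}
Tree: B1–B2, B2–B3, B3–B4, B4–B5

Every bag has size at most 2, so the width is 2 − 1 = 1 and tw(G) ≤ 1. G has an edge, so its treewidth is at least 1. The upper and lower bounds meet at 1, so that is the treewidth.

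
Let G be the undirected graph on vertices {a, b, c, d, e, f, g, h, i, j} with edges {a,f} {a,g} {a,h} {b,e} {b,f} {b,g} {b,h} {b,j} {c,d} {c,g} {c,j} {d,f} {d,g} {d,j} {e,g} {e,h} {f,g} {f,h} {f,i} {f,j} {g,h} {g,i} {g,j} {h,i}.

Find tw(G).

A width-3 tree decomposition is:
Bags: B1 = {d, f, g, j}  B2 = {b, f, g, j}  B3 = {b, f, g, h}  B4 = {f, g, h, i}  B5 = {a, f, g, h}  B6 = {b, e, g, h}  B7 = {c, d, g, j}
Tree: B1–B2, B2–B3, B3–B4, B4–B5, B3–B6, B1–B7
Every bag has size at most 4, so the width is 4 − 1 = 3 and tw(G) ≤ 3. For the lower bound, the 4 vertices {b, e, g, h} are pairwise adjacent, and any tree decomposition puts a clique entirely inside one bag — forcing width ≥ 3. Hence tw(G) = 3 exactly.

3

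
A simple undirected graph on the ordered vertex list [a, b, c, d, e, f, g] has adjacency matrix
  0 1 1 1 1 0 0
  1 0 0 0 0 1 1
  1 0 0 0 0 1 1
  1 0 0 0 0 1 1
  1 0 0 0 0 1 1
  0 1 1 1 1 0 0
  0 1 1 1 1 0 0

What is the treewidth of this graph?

A width-3 tree decomposition is:
Bags: B1 = {a, d, f, g}  B2 = {a, c, f, g}  B3 = {a, e, f, g}  B4 = {a, b, f, g}
Tree: B1–B2, B2–B3, B3–B4
The largest bag has 4 vertices, giving width 3; this decomposition certifies tw(G) ≤ 3. For the lower bound: the 4 vertex sets {d,g}, {c,f}, {a}, {e} are disjoint, each induces a connected subgraph, and every pair is joined by at least one edge of G. Contracting each set to a single vertex therefore yields K_{4} as a minor, and since treewidth is minor-monotone, tw(G) ≥ tw(K_{4}) = 3. Therefore the treewidth is 3.

3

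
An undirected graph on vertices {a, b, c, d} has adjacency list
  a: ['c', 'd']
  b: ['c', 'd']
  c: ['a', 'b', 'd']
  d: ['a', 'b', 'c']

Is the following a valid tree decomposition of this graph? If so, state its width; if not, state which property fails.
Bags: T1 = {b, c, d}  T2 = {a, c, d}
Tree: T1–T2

Every vertex of G appears in some bag (union = {a, b, c, d}); every edge is covered by a bag; and for each vertex v the set of bags containing v is connected in the bag tree. The decomposition is therefore valid. The largest bag has 3 vertices, so the width is 2.

Yes; width 2.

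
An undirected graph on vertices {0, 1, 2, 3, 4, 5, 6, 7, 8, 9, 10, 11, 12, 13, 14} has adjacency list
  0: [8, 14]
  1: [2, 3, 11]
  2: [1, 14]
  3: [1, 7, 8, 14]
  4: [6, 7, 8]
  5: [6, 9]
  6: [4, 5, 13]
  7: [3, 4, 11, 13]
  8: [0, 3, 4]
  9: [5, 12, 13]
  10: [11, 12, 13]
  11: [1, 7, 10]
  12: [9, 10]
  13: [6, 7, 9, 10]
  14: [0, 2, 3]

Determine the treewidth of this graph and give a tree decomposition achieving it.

Each bag holds 4 vertices, so the decomposition has width 3, which upper-bounds the treewidth. For the lower bound: the 4 vertex sets {5,9,12}, {10}, {13}, {4,6,7,11} are disjoint, each induces a connected subgraph, and every pair is joined by at least one edge of G. Contracting each set to a single vertex therefore yields K_{4} as a minor, and since treewidth is minor-monotone, tw(G) ≥ tw(K_{4}) = 3. Therefore the treewidth is 3.

Treewidth 3.
One such decomposition:
Bags: B1 = {5, 9, 10, 12}  B2 = {5, 9, 10, 13}  B3 = {5, 6, 10, 13}  B4 = {6, 10, 11, 13}  B5 = {6, 7, 11, 13}  B6 = {4, 6, 7, 11}  B7 = {1, 4, 7, 11}  B8 = {1, 3, 4, 7}  B9 = {1, 3, 4, 8}  B10 = {1, 2, 3, 8}  B11 = {2, 3, 8, 14}  B12 = {0, 2, 8, 14}
Tree: B1–B2, B2–B3, B3–B4, B4–B5, B5–B6, B6–B7, B7–B8, B8–B9, B9–B10, B10–B11, B11–B12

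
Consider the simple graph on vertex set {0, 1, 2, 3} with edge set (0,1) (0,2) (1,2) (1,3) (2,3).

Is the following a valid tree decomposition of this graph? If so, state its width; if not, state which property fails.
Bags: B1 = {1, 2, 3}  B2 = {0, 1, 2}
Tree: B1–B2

Yes; width 2.

Every vertex of G appears in some bag (union = {0, 1, 2, 3}); every edge is covered by a bag; and for each vertex v the set of bags containing v is connected in the bag tree. The decomposition is therefore valid. The largest bag has 3 vertices, so the width is 2.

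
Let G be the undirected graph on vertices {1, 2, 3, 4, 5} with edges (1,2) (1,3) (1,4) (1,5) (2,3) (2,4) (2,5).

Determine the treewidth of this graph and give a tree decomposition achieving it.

The largest bag has 3 vertices, giving width 2; this decomposition certifies tw(G) ≤ 2. Conversely, {1, 2, 3} is a clique of size 3, and the vertices of any clique must share a bag in every tree decomposition; so some bag has ≥ 3 vertices and tw(G) ≥ 2. Therefore the treewidth is 2.

Treewidth 2.
One such decomposition:
Bags: B1 = {1, 2, 3}  B2 = {1, 2, 4}  B3 = {1, 2, 5}
Tree: B1–B2, B2–B3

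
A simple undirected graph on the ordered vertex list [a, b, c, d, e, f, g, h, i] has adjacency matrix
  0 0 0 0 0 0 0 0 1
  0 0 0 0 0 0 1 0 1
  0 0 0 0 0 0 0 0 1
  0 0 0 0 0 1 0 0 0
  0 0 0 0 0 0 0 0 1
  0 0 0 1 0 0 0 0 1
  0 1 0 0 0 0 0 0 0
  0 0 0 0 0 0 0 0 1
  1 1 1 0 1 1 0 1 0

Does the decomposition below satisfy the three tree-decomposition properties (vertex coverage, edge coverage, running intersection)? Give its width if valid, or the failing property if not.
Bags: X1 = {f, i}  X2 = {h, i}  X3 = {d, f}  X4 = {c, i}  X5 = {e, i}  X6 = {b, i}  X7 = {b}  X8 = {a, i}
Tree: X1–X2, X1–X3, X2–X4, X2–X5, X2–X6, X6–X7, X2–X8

No — vertex g appears in no bag.

A tree decomposition must satisfy three properties: every vertex lies in some bag; for every edge, both endpoints lie together in some bag; and for every vertex, the bags containing it form a connected subtree. Here vertex g appears in no bag, so the decomposition is invalid.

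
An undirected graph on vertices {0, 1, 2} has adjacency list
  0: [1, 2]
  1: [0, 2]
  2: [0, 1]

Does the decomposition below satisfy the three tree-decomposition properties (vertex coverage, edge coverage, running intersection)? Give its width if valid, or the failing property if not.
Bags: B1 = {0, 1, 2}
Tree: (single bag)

Yes; width 2.

Vertex coverage: the bags together contain {0, 1, 2}, the full vertex set. Edge coverage: each edge of G has both endpoints in at least one bag. Running intersection: for every vertex, the bags containing it form a connected subtree. All three properties hold, so this is a valid tree decomposition of width max|bag| − 1 = 2, and hence tw(G) ≤ 2.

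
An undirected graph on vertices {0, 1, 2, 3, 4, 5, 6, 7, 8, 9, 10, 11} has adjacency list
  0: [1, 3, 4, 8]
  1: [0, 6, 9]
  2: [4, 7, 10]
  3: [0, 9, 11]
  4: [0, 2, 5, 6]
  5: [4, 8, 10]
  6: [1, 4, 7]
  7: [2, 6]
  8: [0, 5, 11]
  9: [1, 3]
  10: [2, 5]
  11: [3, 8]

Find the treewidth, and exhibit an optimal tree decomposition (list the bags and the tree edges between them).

Every bag has size at most 4, so the width is 4 − 1 = 3 and tw(G) ≤ 3. For the lower bound: the 4 vertex sets {3,9,11}, {8}, {0}, {1,4,5,6} are disjoint, each induces a connected subgraph, and every pair is joined by at least one edge of G. Contracting each set to a single vertex therefore yields K_{4} as a minor, and since treewidth is minor-monotone, tw(G) ≥ tw(K_{4}) = 3. Hence tw(G) = 3 exactly.

Treewidth 3.
One such decomposition:
Bags: B1 = {3, 8, 9, 11}  B2 = {0, 3, 8, 9}  B3 = {0, 1, 8, 9}  B4 = {0, 1, 5, 8}  B5 = {0, 1, 4, 5}  B6 = {1, 4, 5, 6}  B7 = {4, 5, 6, 10}  B8 = {2, 4, 6, 10}  B9 = {2, 6, 7, 10}
Tree: B1–B2, B2–B3, B3–B4, B4–B5, B5–B6, B6–B7, B7–B8, B8–B9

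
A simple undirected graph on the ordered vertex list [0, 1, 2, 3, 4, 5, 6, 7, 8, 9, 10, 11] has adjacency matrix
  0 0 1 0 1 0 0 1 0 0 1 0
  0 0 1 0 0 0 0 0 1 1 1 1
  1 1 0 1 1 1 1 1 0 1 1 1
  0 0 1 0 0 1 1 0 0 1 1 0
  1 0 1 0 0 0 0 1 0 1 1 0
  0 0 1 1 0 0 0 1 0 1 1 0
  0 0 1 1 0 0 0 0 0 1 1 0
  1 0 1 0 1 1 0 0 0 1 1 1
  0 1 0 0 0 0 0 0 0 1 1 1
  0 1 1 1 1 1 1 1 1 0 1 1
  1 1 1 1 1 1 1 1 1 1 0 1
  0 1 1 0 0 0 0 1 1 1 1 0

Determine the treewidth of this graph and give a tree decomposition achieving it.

Treewidth 4.
One optimal decomposition is:
Bags: B1 = {2, 7, 9, 10, 11}  B2 = {2, 4, 7, 9, 10}  B3 = {2, 5, 7, 9, 10}  B4 = {2, 3, 5, 9, 10}  B5 = {1, 2, 9, 10, 11}  B6 = {1, 8, 9, 10, 11}  B7 = {2, 3, 6, 9, 10}  B8 = {0, 2, 4, 7, 10}
Tree: B1–B2, B1–B3, B3–B4, B1–B5, B5–B6, B4–B7, B2–B8

The largest bag has 5 vertices, giving width 4; this decomposition certifies tw(G) ≤ 4. Conversely, {1, 8, 9, 10, 11} is a clique of size 5, and the vertices of any clique must share a bag in every tree decomposition; so some bag has ≥ 5 vertices and tw(G) ≥ 4. Combining the bounds, tw(G) = 4.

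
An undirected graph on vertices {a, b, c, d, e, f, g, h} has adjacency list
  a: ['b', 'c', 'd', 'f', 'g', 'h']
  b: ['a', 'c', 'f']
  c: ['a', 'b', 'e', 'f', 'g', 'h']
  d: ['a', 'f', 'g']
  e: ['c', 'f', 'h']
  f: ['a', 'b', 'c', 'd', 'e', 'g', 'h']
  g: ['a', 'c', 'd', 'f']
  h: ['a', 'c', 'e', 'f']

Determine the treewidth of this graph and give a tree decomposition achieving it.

Every bag has size at most 4, so the width is 4 − 1 = 3 and tw(G) ≤ 3. Conversely, {a, d, f, g} is a clique of size 4, and the vertices of any clique must share a bag in every tree decomposition; so some bag has ≥ 4 vertices and tw(G) ≥ 3. Hence tw(G) = 3 exactly.

Treewidth 3.
One such decomposition:
Bags: B1 = {a, b, c, f}  B2 = {a, c, f, g}  B3 = {a, c, f, h}  B4 = {c, e, f, h}  B5 = {a, d, f, g}
Tree: B1–B2, B2–B3, B3–B4, B2–B5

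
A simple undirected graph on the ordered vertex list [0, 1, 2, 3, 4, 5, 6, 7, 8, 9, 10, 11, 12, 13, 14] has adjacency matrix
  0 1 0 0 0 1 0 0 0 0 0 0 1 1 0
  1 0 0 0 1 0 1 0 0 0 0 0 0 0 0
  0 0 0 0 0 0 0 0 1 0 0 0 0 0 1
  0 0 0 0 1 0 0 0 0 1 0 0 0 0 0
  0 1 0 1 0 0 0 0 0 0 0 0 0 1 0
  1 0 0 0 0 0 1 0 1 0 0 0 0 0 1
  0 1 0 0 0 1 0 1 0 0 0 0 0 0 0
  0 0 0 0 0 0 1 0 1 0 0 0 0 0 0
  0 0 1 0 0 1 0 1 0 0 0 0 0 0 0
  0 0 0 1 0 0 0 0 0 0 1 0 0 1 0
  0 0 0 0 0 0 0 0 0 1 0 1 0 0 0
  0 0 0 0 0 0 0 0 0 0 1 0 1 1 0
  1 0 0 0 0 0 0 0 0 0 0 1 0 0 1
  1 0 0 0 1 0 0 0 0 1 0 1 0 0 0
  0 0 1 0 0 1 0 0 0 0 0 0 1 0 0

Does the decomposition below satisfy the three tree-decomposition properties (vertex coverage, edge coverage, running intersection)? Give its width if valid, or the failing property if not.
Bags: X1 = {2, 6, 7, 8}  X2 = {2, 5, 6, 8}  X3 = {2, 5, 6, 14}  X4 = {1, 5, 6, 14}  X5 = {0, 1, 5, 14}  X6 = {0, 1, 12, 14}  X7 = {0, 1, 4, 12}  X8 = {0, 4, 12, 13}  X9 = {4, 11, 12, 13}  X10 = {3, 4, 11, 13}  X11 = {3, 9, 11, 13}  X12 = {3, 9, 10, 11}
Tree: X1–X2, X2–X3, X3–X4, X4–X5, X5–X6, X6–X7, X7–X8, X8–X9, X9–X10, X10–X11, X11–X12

Yes; width 3.

Every vertex of G appears in some bag (union = {0, 1, 2, 3, 4, 5, 6, 7, 8, 9, 10, 11, 12, 13, 14}); every edge is covered by a bag; and for each vertex v the set of bags containing v is connected in the bag tree. The decomposition is therefore valid. The largest bag has 4 vertices, so the width is 3.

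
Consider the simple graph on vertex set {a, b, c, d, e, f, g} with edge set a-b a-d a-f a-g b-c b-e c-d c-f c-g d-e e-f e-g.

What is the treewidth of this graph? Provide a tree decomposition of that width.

Treewidth 3.
One optimal decomposition is:
Bags: B1 = {a, c, e, g}  B2 = {a, c, d, e}  B3 = {a, c, e, f}  B4 = {a, b, c, e}
Tree: B1–B2, B2–B3, B3–B4

The largest bag has 4 vertices, giving width 3; this decomposition certifies tw(G) ≤ 3. For the lower bound: the 4 vertex sets {e,g}, {a,d}, {c}, {f} are disjoint, each induces a connected subgraph, and every pair is joined by at least one edge of G. Contracting each set to a single vertex therefore yields K_{4} as a minor, and since treewidth is minor-monotone, tw(G) ≥ tw(K_{4}) = 3. The upper and lower bounds meet at 3, so that is the treewidth.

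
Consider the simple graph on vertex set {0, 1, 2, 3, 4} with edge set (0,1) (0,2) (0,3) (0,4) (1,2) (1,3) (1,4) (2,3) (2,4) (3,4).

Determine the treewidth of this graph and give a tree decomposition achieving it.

Treewidth 4.
One optimal decomposition is:
Bags: B1 = {0, 1, 2, 3, 4}
Tree: (single bag)

With just one bag of size 5, the width is 5 − 1 = 4, so tw(G) ≤ 4. On the other hand G contains the 5-clique {0, 1, 2, 3, 4}. A clique must lie in a single bag of any decomposition, so no decomposition can have width below 4. The upper and lower bounds meet at 4, so that is the treewidth.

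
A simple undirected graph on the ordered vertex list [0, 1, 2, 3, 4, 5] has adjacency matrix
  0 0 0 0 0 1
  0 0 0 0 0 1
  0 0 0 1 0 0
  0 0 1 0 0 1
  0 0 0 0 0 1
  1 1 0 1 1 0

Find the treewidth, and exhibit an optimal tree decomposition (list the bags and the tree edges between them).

Each bag holds 2 vertices, so the decomposition has width 1, which upper-bounds the treewidth. Any graph with an edge has treewidth ≥ 1, and G has the edge 4–5. Hence tw(G) = 1 exactly.

Treewidth 1.
One such decomposition:
Bags: B1 = {4, 5}  B2 = {1, 5}  B3 = {3, 5}  B4 = {0, 5}  B5 = {2, 3}
Tree: B1–B2, B1–B3, B1–B4, B3–B5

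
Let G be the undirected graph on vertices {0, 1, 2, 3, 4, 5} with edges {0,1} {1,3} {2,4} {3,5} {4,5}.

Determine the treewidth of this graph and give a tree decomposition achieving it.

The largest bag has 2 vertices, giving width 1; this decomposition certifies tw(G) ≤ 1. Since G has at least one edge (e.g. 2–4), it is not an edgeless graph, so tw(G) ≥ 1. Therefore the treewidth is 1.

Treewidth 1.
Bags: B1 = {2, 4}  B2 = {4, 5}  B3 = {3, 5}  B4 = {1, 3}  B5 = {0, 1}
Tree: B1–B2, B2–B3, B3–B4, B4–B5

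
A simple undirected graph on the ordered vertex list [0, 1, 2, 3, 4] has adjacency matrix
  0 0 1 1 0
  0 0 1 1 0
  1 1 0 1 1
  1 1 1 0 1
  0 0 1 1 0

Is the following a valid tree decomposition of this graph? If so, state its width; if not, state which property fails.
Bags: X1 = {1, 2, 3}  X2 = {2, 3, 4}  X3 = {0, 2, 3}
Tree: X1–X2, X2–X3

Yes; width 2.

Every vertex of G appears in some bag (union = {0, 1, 2, 3, 4}); every edge is covered by a bag; and for each vertex v the set of bags containing v is connected in the bag tree. The decomposition is therefore valid. The largest bag has 3 vertices, so the width is 2.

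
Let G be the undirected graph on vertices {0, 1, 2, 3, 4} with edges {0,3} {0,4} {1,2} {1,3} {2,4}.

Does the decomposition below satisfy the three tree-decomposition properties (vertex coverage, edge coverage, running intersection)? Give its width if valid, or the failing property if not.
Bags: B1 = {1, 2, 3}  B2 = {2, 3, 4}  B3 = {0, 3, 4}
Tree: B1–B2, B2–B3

Yes; width 2.

Checking the three conditions: (i) the bags cover all of {0, 1, 2, 3, 4}; (ii) for each edge, some bag contains both endpoints; (iii) the bags containing any fixed vertex form a subtree. All hold, so the decomposition is valid with width 3 − 1 = 2.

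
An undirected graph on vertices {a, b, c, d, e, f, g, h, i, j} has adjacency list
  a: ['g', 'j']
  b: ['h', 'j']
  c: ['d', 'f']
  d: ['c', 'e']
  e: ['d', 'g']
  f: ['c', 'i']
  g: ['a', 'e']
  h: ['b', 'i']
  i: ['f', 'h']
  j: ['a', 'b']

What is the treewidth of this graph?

2

A width-2 tree decomposition is:
Bags: B1 = {c, d, e}  B2 = {c, e, g}  B3 = {a, c, g}  B4 = {a, c, j}  B5 = {b, c, j}  B6 = {b, c, h}  B7 = {c, h, i}  B8 = {c, f, i}
Tree: B1–B2, B2–B3, B3–B4, B4–B5, B5–B6, B6–B7, B7–B8
Each bag holds 3 vertices, so the decomposition has width 2, which upper-bounds the treewidth. The edges c–d–e–g–a–j–b–h–i–f–c form a cycle, so G is not a tree and its treewidth is at least 2. Hence tw(G) = 2 exactly.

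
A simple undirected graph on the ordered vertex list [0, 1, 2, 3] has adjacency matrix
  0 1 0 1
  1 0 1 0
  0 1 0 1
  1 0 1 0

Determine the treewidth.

A width-2 tree decomposition is:
Bags: B1 = {0, 1, 3}  B2 = {1, 2, 3}
Tree: B1–B2
Every bag has size at most 3, so the width is 3 − 1 = 2 and tw(G) ≤ 2. The edges 1–0–3–2–1 form a cycle, so G is not a tree and its treewidth is at least 2. Hence tw(G) = 2 exactly.

2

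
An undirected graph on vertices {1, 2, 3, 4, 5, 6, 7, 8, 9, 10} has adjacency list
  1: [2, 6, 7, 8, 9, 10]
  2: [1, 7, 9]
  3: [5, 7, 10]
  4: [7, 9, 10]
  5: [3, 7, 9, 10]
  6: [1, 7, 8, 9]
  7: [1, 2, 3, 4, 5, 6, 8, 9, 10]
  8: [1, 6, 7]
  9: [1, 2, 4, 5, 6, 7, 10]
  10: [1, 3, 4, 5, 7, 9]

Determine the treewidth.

A width-3 tree decomposition is:
Bags: B1 = {3, 5, 7, 10}  B2 = {5, 7, 9, 10}  B3 = {1, 7, 9, 10}  B4 = {1, 6, 7, 9}  B5 = {4, 7, 9, 10}  B6 = {1, 2, 7, 9}  B7 = {1, 6, 7, 8}
Tree: B1–B2, B2–B3, B3–B4, B2–B5, B4–B6, B4–B7
The largest bag has 4 vertices, giving width 3; this decomposition certifies tw(G) ≤ 3. On the other hand G contains the 4-clique {1, 6, 7, 8}. A clique must lie in a single bag of any decomposition, so no decomposition can have width below 3. Therefore the treewidth is 3.

3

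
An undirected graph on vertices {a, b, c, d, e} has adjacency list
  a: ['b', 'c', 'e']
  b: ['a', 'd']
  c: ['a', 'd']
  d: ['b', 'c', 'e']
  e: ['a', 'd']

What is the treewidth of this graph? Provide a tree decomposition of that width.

The largest bag has 3 vertices, giving width 2; this decomposition certifies tw(G) ≤ 2. Since b–a–e–d–b is a cycle in G, G is not acyclic. Forests are exactly the graphs of treewidth ≤ 1, so tw(G) ≥ 2. Hence tw(G) = 2 exactly.

Treewidth 2.
Bags: B1 = {a, b, d}  B2 = {a, d, e}  B3 = {a, c, d}
Tree: B1–B2, B2–B3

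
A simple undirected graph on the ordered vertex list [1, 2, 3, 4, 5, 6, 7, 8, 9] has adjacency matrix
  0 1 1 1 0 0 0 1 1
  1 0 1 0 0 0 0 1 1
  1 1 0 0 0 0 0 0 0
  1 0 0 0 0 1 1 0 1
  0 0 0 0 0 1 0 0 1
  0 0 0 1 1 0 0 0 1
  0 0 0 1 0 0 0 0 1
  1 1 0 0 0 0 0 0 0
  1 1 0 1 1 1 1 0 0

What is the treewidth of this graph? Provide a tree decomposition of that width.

Treewidth 2.
One such decomposition:
Bags: B1 = {4, 6, 9}  B2 = {1, 4, 9}  B3 = {5, 6, 9}  B4 = {4, 7, 9}  B5 = {1, 2, 9}  B6 = {1, 2, 8}  B7 = {1, 2, 3}
Tree: B1–B2, B1–B3, B2–B4, B2–B5, B5–B6, B5–B7

Every bag has size at most 3, so the width is 3 − 1 = 2 and tw(G) ≤ 2. On the other hand G contains the 3-clique {1, 2, 8}. A clique must lie in a single bag of any decomposition, so no decomposition can have width below 2. The upper and lower bounds meet at 2, so that is the treewidth.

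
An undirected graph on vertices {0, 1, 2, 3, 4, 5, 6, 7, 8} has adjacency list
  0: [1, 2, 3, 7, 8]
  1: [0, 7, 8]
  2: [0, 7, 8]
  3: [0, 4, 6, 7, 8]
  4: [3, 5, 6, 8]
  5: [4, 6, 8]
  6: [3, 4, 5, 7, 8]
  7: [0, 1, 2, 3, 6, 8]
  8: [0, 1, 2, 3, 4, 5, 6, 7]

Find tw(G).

3

A width-3 tree decomposition is:
Bags: B1 = {3, 6, 7, 8}  B2 = {0, 3, 7, 8}  B3 = {0, 2, 7, 8}  B4 = {3, 4, 6, 8}  B5 = {0, 1, 7, 8}  B6 = {4, 5, 6, 8}
Tree: B1–B2, B2–B3, B1–B4, B2–B5, B4–B6
Each bag holds 4 vertices, so the decomposition has width 3, which upper-bounds the treewidth. On the other hand G contains the 4-clique {3, 4, 6, 8}. A clique must lie in a single bag of any decomposition, so no decomposition can have width below 3. The upper and lower bounds meet at 3, so that is the treewidth.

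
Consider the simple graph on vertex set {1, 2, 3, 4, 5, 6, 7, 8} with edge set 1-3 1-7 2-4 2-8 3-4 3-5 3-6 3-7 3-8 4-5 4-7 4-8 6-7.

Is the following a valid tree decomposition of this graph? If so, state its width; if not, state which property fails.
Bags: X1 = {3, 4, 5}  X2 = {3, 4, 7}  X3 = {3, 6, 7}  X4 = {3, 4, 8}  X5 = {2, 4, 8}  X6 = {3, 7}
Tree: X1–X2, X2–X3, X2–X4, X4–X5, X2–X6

A tree decomposition must satisfy three properties: every vertex lies in some bag; for every edge, both endpoints lie together in some bag; and for every vertex, the bags containing it form a connected subtree. Here vertex 1 appears in no bag, so the decomposition is invalid.

No — vertex 1 appears in no bag.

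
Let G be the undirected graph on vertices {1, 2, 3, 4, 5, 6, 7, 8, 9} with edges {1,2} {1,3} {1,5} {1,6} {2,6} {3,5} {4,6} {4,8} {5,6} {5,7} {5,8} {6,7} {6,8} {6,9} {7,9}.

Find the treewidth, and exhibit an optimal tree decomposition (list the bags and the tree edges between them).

Every bag has size at most 3, so the width is 3 − 1 = 2 and tw(G) ≤ 2. On the other hand G contains the 3-clique {1, 3, 5}. A clique must lie in a single bag of any decomposition, so no decomposition can have width below 2. Therefore the treewidth is 2.

Treewidth 2.
One optimal decomposition is:
Bags: B1 = {5, 6, 8}  B2 = {5, 6, 7}  B3 = {1, 5, 6}  B4 = {4, 6, 8}  B5 = {6, 7, 9}  B6 = {1, 2, 6}  B7 = {1, 3, 5}
Tree: B1–B2, B2–B3, B1–B4, B2–B5, B3–B6, B3–B7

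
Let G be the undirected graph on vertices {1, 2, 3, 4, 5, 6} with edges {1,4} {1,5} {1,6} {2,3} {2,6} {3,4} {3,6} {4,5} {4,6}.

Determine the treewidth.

A width-2 tree decomposition is:
Bags: B1 = {1, 4, 5}  B2 = {1, 4, 6}  B3 = {3, 4, 6}  B4 = {2, 3, 6}
Tree: B1–B2, B2–B3, B3–B4
Each bag holds 3 vertices, so the decomposition has width 2, which upper-bounds the treewidth. Conversely, {2, 3, 6} is a clique of size 3, and the vertices of any clique must share a bag in every tree decomposition; so some bag has ≥ 3 vertices and tw(G) ≥ 2. Combining the bounds, tw(G) = 2.

2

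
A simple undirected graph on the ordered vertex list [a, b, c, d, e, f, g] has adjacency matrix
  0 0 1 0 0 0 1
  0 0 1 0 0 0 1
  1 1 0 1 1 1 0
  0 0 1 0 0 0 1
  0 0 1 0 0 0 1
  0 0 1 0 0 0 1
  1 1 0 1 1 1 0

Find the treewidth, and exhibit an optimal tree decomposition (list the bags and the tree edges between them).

Treewidth 2.
One such decomposition:
Bags: B1 = {a, c, g}  B2 = {c, e, g}  B3 = {c, f, g}  B4 = {c, d, g}  B5 = {b, c, g}
Tree: B1–B2, B2–B3, B3–B4, B4–B5

Each bag holds 3 vertices, so the decomposition has width 2, which upper-bounds the treewidth. The edges g–a–c–e–g form a cycle, so G is not a tree and its treewidth is at least 2. The upper and lower bounds meet at 2, so that is the treewidth.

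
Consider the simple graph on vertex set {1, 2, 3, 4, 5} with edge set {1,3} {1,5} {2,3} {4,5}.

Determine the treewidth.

A width-1 tree decomposition is:
Bags: B1 = {4, 5}  B2 = {1, 5}  B3 = {1, 3}  B4 = {2, 3}
Tree: B1–B2, B2–B3, B3–B4
Every bag has size at most 2, so the width is 2 − 1 = 1 and tw(G) ≤ 1. G has an edge, so its treewidth is at least 1. Hence tw(G) = 1 exactly.

1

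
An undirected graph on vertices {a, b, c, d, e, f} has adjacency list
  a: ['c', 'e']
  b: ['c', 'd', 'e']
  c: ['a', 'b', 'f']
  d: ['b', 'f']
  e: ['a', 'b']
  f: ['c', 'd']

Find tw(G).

A width-2 tree decomposition is:
Bags: B1 = {a, c, e}  B2 = {b, c, e}  B3 = {b, c, f}  B4 = {b, d, f}
Tree: B1–B2, B2–B3, B3–B4
Each bag holds 3 vertices, so the decomposition has width 2, which upper-bounds the treewidth. Since a–e–b–c–a is a cycle in G, G is not acyclic. Forests are exactly the graphs of treewidth ≤ 1, so tw(G) ≥ 2. The upper and lower bounds meet at 2, so that is the treewidth.

2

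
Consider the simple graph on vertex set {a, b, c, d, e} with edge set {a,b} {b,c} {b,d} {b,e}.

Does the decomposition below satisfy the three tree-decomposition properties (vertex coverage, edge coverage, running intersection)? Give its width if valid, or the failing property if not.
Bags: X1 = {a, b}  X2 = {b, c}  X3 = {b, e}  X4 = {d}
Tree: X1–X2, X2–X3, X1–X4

No — edge (b,d) lies in no bag.

A tree decomposition must satisfy three properties: every vertex lies in some bag; for every edge, both endpoints lie together in some bag; and for every vertex, the bags containing it form a connected subtree. Here edge (b,d) lies in no bag, so the decomposition is invalid.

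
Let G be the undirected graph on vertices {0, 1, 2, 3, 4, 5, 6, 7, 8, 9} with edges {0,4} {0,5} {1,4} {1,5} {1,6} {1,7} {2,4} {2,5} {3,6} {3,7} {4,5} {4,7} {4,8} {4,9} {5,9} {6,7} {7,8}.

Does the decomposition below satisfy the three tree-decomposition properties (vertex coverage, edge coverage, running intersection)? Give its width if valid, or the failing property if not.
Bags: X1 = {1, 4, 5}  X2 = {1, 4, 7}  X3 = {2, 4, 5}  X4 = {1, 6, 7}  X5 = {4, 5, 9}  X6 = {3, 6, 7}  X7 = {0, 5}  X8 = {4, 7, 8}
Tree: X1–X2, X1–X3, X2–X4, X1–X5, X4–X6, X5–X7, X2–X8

No — edge (4,0) lies in no bag.

A tree decomposition must satisfy three properties: every vertex lies in some bag; for every edge, both endpoints lie together in some bag; and for every vertex, the bags containing it form a connected subtree. Here edge (4,0) lies in no bag, so the decomposition is invalid.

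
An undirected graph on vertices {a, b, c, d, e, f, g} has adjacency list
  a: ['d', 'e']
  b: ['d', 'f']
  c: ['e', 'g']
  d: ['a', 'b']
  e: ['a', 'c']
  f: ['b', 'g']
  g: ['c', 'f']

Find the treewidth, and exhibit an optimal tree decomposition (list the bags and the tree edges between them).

The largest bag has 3 vertices, giving width 2; this decomposition certifies tw(G) ≤ 2. For the lower bound, G contains the cycle f–b–d–a–e–c–g–f, so G is not a forest; only forests have treewidth ≤ 1, hence tw(G) ≥ 2. Therefore the treewidth is 2.

Treewidth 2.
One optimal decomposition is:
Bags: B1 = {b, d, f}  B2 = {a, d, f}  B3 = {a, e, f}  B4 = {c, e, f}  B5 = {c, f, g}
Tree: B1–B2, B2–B3, B3–B4, B4–B5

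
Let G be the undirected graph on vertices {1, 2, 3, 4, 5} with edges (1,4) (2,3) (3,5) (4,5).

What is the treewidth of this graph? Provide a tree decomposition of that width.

Treewidth 1.
One such decomposition:
Bags: B1 = {1, 4}  B2 = {4, 5}  B3 = {3, 5}  B4 = {2, 3}
Tree: B1–B2, B2–B3, B3–B4

Each bag holds 2 vertices, so the decomposition has width 1, which upper-bounds the treewidth. Any graph with an edge has treewidth ≥ 1, and G has the edge 1–4. The upper and lower bounds meet at 1, so that is the treewidth.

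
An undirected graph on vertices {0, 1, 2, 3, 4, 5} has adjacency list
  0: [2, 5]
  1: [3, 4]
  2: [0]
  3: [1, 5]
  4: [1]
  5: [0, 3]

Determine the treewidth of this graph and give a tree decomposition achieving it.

Each bag holds 2 vertices, so the decomposition has width 1, which upper-bounds the treewidth. G has an edge, so its treewidth is at least 1. Combining the bounds, tw(G) = 1.

Treewidth 1.
One such decomposition:
Bags: B1 = {0, 2}  B2 = {0, 5}  B3 = {3, 5}  B4 = {1, 3}  B5 = {1, 4}
Tree: B1–B2, B2–B3, B3–B4, B4–B5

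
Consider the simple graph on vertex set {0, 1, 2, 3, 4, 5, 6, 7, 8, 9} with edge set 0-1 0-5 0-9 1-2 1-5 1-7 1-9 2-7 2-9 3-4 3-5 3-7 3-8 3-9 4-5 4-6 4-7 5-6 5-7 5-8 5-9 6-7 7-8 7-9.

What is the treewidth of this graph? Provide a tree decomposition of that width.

Treewidth 3.
One such decomposition:
Bags: B1 = {3, 4, 5, 7}  B2 = {4, 5, 6, 7}  B3 = {3, 5, 7, 9}  B4 = {1, 5, 7, 9}  B5 = {0, 1, 5, 9}  B6 = {1, 2, 7, 9}  B7 = {3, 5, 7, 8}
Tree: B1–B2, B1–B3, B3–B4, B4–B5, B4–B6, B1–B7

The largest bag has 4 vertices, giving width 3; this decomposition certifies tw(G) ≤ 3. Conversely, {1, 2, 7, 9} is a clique of size 4, and the vertices of any clique must share a bag in every tree decomposition; so some bag has ≥ 4 vertices and tw(G) ≥ 3. Combining the bounds, tw(G) = 3.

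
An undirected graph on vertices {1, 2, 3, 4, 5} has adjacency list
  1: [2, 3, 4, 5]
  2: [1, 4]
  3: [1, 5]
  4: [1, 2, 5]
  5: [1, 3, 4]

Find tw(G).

2

A width-2 tree decomposition is:
Bags: B1 = {1, 3, 5}  B2 = {1, 4, 5}  B3 = {1, 2, 4}
Tree: B1–B2, B2–B3
Each bag holds 3 vertices, so the decomposition has width 2, which upper-bounds the treewidth. For the lower bound, the 3 vertices {1, 3, 5} are pairwise adjacent, and any tree decomposition puts a clique entirely inside one bag — forcing width ≥ 2. Hence tw(G) = 2 exactly.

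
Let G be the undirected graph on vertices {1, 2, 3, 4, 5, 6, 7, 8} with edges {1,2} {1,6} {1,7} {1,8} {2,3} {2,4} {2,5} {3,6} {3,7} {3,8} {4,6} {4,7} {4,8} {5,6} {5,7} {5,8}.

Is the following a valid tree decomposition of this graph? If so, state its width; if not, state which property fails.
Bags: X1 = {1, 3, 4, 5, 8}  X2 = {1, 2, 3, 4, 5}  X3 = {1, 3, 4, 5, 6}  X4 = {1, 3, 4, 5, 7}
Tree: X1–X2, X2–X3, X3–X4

Yes; width 4.

Vertex coverage: the bags together contain {1, 2, 3, 4, 5, 6, 7, 8}, the full vertex set. Edge coverage: each edge of G has both endpoints in at least one bag. Running intersection: for every vertex, the bags containing it form a connected subtree. All three properties hold, so this is a valid tree decomposition of width max|bag| − 1 = 4, and hence tw(G) ≤ 4.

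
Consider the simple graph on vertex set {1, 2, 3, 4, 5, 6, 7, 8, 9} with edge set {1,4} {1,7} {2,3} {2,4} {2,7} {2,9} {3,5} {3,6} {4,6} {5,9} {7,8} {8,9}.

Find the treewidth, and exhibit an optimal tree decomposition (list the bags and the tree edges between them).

The largest bag has 4 vertices, giving width 3; this decomposition certifies tw(G) ≤ 3. For the lower bound: the 4 vertex sets {1,7,8}, {9}, {2}, {3,4,5,6} are disjoint, each induces a connected subgraph, and every pair is joined by at least one edge of G. Contracting each set to a single vertex therefore yields K_{4} as a minor, and since treewidth is minor-monotone, tw(G) ≥ tw(K_{4}) = 3. Hence tw(G) = 3 exactly.

Treewidth 3.
Bags: B1 = {1, 7, 8, 9}  B2 = {1, 2, 7, 9}  B3 = {1, 2, 4, 9}  B4 = {2, 4, 5, 9}  B5 = {2, 3, 4, 5}  B6 = {3, 4, 5, 6}
Tree: B1–B2, B2–B3, B3–B4, B4–B5, B5–B6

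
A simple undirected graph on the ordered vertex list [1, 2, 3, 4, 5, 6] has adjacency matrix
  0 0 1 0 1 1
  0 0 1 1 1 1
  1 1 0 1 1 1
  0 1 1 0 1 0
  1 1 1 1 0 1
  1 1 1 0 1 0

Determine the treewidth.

A width-3 tree decomposition is:
Bags: B1 = {2, 3, 4, 5}  B2 = {2, 3, 5, 6}  B3 = {1, 3, 5, 6}
Tree: B1–B2, B2–B3
The largest bag has 4 vertices, giving width 3; this decomposition certifies tw(G) ≤ 3. On the other hand G contains the 4-clique {1, 3, 5, 6}. A clique must lie in a single bag of any decomposition, so no decomposition can have width below 3. Therefore the treewidth is 3.

3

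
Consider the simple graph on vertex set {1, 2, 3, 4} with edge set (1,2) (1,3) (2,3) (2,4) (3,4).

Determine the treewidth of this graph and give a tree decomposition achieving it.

Every bag has size at most 3, so the width is 3 − 1 = 2 and tw(G) ≤ 2. For the lower bound, the 3 vertices {1, 2, 3} are pairwise adjacent, and any tree decomposition puts a clique entirely inside one bag — forcing width ≥ 2. Hence tw(G) = 2 exactly.

Treewidth 2.
One optimal decomposition is:
Bags: B1 = {1, 2, 3}  B2 = {2, 3, 4}
Tree: B1–B2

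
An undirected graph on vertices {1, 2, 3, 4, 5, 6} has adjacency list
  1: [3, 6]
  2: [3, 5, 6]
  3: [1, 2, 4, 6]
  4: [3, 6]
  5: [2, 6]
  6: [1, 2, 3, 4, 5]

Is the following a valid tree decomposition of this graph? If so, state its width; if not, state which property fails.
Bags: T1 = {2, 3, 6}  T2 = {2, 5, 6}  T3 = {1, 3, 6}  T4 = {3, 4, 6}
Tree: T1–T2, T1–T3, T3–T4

Every vertex of G appears in some bag (union = {1, 2, 3, 4, 5, 6}); every edge is covered by a bag; and for each vertex v the set of bags containing v is connected in the bag tree. The decomposition is therefore valid. The largest bag has 3 vertices, so the width is 2.

Yes; width 2.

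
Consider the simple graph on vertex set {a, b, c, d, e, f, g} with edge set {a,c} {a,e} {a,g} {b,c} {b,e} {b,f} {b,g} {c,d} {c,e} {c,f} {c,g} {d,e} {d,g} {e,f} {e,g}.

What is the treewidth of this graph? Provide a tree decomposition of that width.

Treewidth 3.
One optimal decomposition is:
Bags: B1 = {b, c, e, g}  B2 = {c, d, e, g}  B3 = {a, c, e, g}  B4 = {b, c, e, f}
Tree: B1–B2, B1–B3, B1–B4

Every bag has size at most 4, so the width is 4 − 1 = 3 and tw(G) ≤ 3. Conversely, {c, d, e, g} is a clique of size 4, and the vertices of any clique must share a bag in every tree decomposition; so some bag has ≥ 4 vertices and tw(G) ≥ 3. The upper and lower bounds meet at 3, so that is the treewidth.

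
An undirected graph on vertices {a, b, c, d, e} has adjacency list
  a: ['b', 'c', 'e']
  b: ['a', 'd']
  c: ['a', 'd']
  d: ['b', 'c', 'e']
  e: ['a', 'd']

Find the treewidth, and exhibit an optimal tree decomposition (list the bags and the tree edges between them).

Treewidth 2.
One such decomposition:
Bags: B1 = {a, c, d}  B2 = {a, b, d}  B3 = {a, d, e}
Tree: B1–B2, B2–B3

Every bag has size at most 3, so the width is 3 − 1 = 2 and tw(G) ≤ 2. For the lower bound, G contains the cycle c–a–b–d–c, so G is not a forest; only forests have treewidth ≤ 1, hence tw(G) ≥ 2. Therefore the treewidth is 2.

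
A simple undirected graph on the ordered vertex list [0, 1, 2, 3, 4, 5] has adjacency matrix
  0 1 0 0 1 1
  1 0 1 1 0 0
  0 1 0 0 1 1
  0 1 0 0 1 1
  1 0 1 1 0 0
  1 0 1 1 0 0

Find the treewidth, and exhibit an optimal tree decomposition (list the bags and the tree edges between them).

Treewidth 3.
One such decomposition:
Bags: B1 = {1, 3, 4, 5}  B2 = {1, 2, 4, 5}  B3 = {0, 1, 4, 5}
Tree: B1–B2, B2–B3

The largest bag has 4 vertices, giving width 3; this decomposition certifies tw(G) ≤ 3. For the lower bound: the 4 vertex sets {3,4}, {1,2}, {5}, {0} are disjoint, each induces a connected subgraph, and every pair is joined by at least one edge of G. Contracting each set to a single vertex therefore yields K_{4} as a minor, and since treewidth is minor-monotone, tw(G) ≥ tw(K_{4}) = 3. Combining the bounds, tw(G) = 3.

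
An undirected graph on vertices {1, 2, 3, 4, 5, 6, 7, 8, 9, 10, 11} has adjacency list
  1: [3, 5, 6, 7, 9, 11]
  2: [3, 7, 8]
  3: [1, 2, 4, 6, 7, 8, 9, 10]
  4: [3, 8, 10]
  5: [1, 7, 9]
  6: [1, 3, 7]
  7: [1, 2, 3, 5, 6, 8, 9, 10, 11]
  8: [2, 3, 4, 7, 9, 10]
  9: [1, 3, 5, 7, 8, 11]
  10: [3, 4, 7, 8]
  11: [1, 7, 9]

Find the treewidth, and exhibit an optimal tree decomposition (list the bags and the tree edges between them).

Each bag holds 4 vertices, so the decomposition has width 3, which upper-bounds the treewidth. For the lower bound, the 4 vertices {3, 4, 8, 10} are pairwise adjacent, and any tree decomposition puts a clique entirely inside one bag — forcing width ≥ 3. Hence tw(G) = 3 exactly.

Treewidth 3.
One optimal decomposition is:
Bags: B1 = {1, 3, 6, 7}  B2 = {1, 3, 7, 9}  B3 = {3, 7, 8, 9}  B4 = {1, 7, 9, 11}  B5 = {3, 7, 8, 10}  B6 = {1, 5, 7, 9}  B7 = {3, 4, 8, 10}  B8 = {2, 3, 7, 8}
Tree: B1–B2, B2–B3, B2–B4, B3–B5, B2–B6, B5–B7, B5–B8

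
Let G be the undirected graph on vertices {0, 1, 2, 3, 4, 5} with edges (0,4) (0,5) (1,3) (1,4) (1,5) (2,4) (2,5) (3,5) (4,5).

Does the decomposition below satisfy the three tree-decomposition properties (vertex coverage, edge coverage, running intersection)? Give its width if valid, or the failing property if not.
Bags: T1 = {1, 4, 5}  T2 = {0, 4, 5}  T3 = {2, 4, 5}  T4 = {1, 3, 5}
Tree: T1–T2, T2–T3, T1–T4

Yes; width 2.

Vertex coverage: the bags together contain {0, 1, 2, 3, 4, 5}, the full vertex set. Edge coverage: each edge of G has both endpoints in at least one bag. Running intersection: for every vertex, the bags containing it form a connected subtree. All three properties hold, so this is a valid tree decomposition of width max|bag| − 1 = 2, and hence tw(G) ≤ 2.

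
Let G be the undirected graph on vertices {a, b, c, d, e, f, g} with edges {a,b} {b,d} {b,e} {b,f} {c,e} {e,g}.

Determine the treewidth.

A width-1 tree decomposition is:
Bags: B1 = {b, f}  B2 = {b, d}  B3 = {b, e}  B4 = {e, g}  B5 = {a, b}  B6 = {c, e}
Tree: B1–B2, B1–B3, B3–B4, B3–B5, B3–B6
Each bag holds 2 vertices, so the decomposition has width 1, which upper-bounds the treewidth. G has an edge, so its treewidth is at least 1. The upper and lower bounds meet at 1, so that is the treewidth.

1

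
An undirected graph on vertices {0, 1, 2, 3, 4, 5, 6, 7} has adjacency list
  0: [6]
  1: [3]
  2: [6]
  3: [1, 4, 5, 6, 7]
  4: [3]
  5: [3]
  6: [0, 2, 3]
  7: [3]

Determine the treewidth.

A width-1 tree decomposition is:
Bags: B1 = {3, 4}  B2 = {1, 3}  B3 = {3, 6}  B4 = {3, 7}  B5 = {0, 6}  B6 = {2, 6}  B7 = {3, 5}
Tree: B1–B2, B1–B3, B1–B4, B3–B5, B5–B6, B3–B7
Every bag has size at most 2, so the width is 2 − 1 = 1 and tw(G) ≤ 1. Any graph with an edge has treewidth ≥ 1, and G has the edge 3–4. Therefore the treewidth is 1.

1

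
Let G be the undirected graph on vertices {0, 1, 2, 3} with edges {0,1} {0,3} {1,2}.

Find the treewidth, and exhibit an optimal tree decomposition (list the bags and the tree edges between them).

Every bag has size at most 2, so the width is 2 − 1 = 1 and tw(G) ≤ 1. G has an edge, so its treewidth is at least 1. Therefore the treewidth is 1.

Treewidth 1.
Bags: B1 = {0, 3}  B2 = {0, 1}  B3 = {1, 2}
Tree: B1–B2, B2–B3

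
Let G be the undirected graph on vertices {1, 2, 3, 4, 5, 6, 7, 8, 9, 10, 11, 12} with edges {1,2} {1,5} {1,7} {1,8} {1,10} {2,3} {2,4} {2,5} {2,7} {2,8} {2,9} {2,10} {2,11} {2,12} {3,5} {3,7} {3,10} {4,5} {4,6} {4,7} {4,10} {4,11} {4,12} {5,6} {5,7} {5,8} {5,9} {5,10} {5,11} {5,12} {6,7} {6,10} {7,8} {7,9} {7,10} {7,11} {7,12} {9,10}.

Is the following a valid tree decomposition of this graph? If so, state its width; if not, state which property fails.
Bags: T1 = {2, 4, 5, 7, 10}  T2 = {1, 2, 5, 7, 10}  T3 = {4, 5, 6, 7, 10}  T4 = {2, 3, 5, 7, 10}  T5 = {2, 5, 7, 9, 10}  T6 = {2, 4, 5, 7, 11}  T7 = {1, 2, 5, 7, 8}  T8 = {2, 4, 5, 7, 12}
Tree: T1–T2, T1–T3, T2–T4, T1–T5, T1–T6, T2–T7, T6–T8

Every vertex of G appears in some bag (union = {1, 2, 3, 4, 5, 6, 7, 8, 9, 10, 11, 12}); every edge is covered by a bag; and for each vertex v the set of bags containing v is connected in the bag tree. The decomposition is therefore valid. The largest bag has 5 vertices, so the width is 4.

Yes; width 4.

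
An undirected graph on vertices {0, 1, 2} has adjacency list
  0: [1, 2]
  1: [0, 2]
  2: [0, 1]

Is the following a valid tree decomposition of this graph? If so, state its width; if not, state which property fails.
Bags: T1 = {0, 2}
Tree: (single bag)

No — vertex 1 appears in no bag.

A tree decomposition must satisfy three properties: every vertex lies in some bag; for every edge, both endpoints lie together in some bag; and for every vertex, the bags containing it form a connected subtree. Here vertex 1 appears in no bag, so the decomposition is invalid.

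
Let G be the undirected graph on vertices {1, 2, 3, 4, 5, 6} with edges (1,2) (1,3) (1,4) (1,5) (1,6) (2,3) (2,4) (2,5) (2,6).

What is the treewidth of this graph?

A width-2 tree decomposition is:
Bags: B1 = {1, 2, 4}  B2 = {1, 2, 3}  B3 = {1, 2, 5}  B4 = {1, 2, 6}
Tree: B1–B2, B1–B3, B1–B4
The largest bag has 3 vertices, giving width 2; this decomposition certifies tw(G) ≤ 2. On the other hand G contains the 3-clique {1, 2, 3}. A clique must lie in a single bag of any decomposition, so no decomposition can have width below 2. The upper and lower bounds meet at 2, so that is the treewidth.

2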